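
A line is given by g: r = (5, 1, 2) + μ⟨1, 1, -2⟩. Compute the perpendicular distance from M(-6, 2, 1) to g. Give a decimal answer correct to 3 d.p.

Taking (5, 1, 2) on g with direction v = (1, 1, -2): w = M − (5, 1, 2) = (-11, 1, -1), and w × v = (-1, -23, -12).
Distance = |w × v| / |v| = √674 / √6 ≈ 10.599.

10.599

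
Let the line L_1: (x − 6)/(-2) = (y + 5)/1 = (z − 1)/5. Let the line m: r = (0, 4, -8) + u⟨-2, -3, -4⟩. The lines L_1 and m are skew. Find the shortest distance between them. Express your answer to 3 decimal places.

13.297

L_1 has direction (-2, 1, 5) through (6, -5, 1).
Common perpendicular direction n = (-2, 1, 5) × (-2, -3, -4) = (11, -18, 8).
With w = (0, 4, -8) − (6, -5, 1) = (-6, 9, -9), w · n = -300.
Distance = |w · n| / |n| = |-300| / √509 ≈ 13.297.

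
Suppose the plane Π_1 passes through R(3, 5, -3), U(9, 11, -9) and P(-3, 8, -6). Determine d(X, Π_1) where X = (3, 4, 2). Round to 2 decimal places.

2.83

RU = (6, 6, -6), RP = (-6, 3, -3); a normal to Π_1 is RU × RP = (0, 54, 54).
Using R: Π_1 has equation 54y + 54z = 108.
n·X − d = (0)·(3) + (54)·(4) + (54)·(2) − 108 = 216; |n| = √5832.
Distance = |216| / √5832 = 216/√5832 ≈ 2.83.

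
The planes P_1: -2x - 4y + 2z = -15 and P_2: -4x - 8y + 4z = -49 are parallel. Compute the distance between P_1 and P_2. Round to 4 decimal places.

Rescale P_2 by 1/2: -2x - 4y + 2z = -49/2. Then distance = |-15 − (-49/2)| / √24 ≈ 1.9392.

1.9392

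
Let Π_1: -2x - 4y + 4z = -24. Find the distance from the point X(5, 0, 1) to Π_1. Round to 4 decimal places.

3.0000

n·X − d = (-2)·(5) + (-4)·(0) + (4)·(1) − (-24) = 18; |n| = √36.
Distance = |18| / √36 = 18/√36 ≈ 3.0000.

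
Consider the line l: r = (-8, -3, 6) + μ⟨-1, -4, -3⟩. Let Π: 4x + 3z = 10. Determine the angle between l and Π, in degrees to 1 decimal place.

30.7

sin θ = |n·v| / (|n||v|) = |-13| / (√25 · √26) = 0.50990.
θ ≈ 30.7°.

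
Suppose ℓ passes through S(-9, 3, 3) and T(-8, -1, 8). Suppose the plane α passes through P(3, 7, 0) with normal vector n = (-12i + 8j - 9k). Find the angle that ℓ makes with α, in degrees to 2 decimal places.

53.88

A direction vector for ℓ is T − S = (1, -4, 5).
α: n·r = n·P gives -12x + 8y - 9z = 20.
sin θ = |n·v| / (|n||v|) = |-89| / (√289 · √42) = 0.80782.
θ ≈ 53.88°.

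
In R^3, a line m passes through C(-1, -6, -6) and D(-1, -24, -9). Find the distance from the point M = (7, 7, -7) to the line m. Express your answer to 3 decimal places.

A direction vector for m is D − C = (0, -18, -3).
Taking (-1, -6, -6) on m with direction v = (0, -18, -3): w = M − (-1, -6, -6) = (8, 13, -1), and w × v = (-57, 24, -144).
Distance = |w × v| / |v| = √24561 / √333 ≈ 8.588.

8.588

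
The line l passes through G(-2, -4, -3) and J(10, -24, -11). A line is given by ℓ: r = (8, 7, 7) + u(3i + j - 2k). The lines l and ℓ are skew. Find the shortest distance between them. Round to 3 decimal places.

13.868

A direction vector for l is J − G = (12, -20, -8).
Common perpendicular direction n = (12, -20, -8) × (3, 1, -2) = (48, 0, 72).
With w = (8, 7, 7) − (-2, -4, -3) = (10, 11, 10), w · n = 1200.
Distance = |w · n| / |n| = |1200| / √7488 ≈ 13.868.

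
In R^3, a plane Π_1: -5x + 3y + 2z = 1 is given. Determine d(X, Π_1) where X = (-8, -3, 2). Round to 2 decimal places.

n·X − d = (-5)·(-8) + (3)·(-3) + (2)·(2) − 1 = 34; |n| = √38.
Distance = |34| / √38 = 34/√38 ≈ 5.52.

5.52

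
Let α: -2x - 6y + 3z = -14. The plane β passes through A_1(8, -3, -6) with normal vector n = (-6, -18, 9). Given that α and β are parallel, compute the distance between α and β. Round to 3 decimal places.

0.286

β: n·r = n·A_1 gives -6x - 18y + 9z = -48.
Rescale β by 1/3: -2x - 6y + 3z = -16. Then distance = |-14 − (-16)| / √49 ≈ 0.286.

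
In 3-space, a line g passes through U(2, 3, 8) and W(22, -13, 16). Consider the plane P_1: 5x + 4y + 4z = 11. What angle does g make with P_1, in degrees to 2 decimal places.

19.61

A direction vector for g is W − U = (20, -16, 8).
sin θ = |n·v| / (|n||v|) = |68| / (√57 · √720) = 0.33566.
θ ≈ 19.61°.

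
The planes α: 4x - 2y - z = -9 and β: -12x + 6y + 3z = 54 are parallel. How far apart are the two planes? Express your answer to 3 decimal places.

1.964

Rescale β by 1/(-3): 4x - 2y - z = -18. Then distance = |-9 − (-18)| / √21 ≈ 1.964.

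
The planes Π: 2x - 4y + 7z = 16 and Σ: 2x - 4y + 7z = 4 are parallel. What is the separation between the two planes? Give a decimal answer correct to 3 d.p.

Same normal n = (2, -4, 7) with |n| = √69; distance = |16 − 4| / |n| = 12/√69 ≈ 1.445.

1.445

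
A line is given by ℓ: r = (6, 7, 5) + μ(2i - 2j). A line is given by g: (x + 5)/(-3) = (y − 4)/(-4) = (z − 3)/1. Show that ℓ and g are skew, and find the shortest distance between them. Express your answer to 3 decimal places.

3.921

g has direction (-3, -4, 1) through (-5, 4, 3).
Common perpendicular direction n = (2, -2, 0) × (-3, -4, 1) = (-2, -2, -14).
With w = (-5, 4, 3) − (6, 7, 5) = (-11, -3, -2), w · n = 56.
Since n ≠ 0 the lines are not parallel, and w · n = 56 ≠ 0 so they do not intersect; hence they are skew.
Distance = |w · n| / |n| = |56| / √204 ≈ 3.921.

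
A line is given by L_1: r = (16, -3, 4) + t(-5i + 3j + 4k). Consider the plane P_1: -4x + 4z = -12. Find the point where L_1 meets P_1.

(11, 0, 8)

Substitute r = (16, -3, 4) + t(-5, 3, 4) into the plane: -48 + 36t = -12, so t = 1.
Intersection: (16, -3, 4) + 1·(-5, 3, 4) = (11, 0, 8).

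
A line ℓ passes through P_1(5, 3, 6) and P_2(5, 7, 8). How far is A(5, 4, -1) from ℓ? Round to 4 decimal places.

6.7082

A direction vector for ℓ is P_2 − P_1 = (0, 4, 2).
Taking (5, 3, 6) on ℓ with direction v = (0, 4, 2): w = A − (5, 3, 6) = (0, 1, -7), and w × v = (30, 0, 0).
Distance = |w × v| / |v| = √900 / √20 ≈ 6.7082.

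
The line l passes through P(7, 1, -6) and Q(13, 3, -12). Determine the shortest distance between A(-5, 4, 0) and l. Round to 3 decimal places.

A direction vector for l is Q − P = (6, 2, -6).
Taking (7, 1, -6) on l with direction v = (6, 2, -6): w = A − (7, 1, -6) = (-12, 3, 6), and w × v = (-30, -36, -42).
Distance = |w × v| / |v| = √3960 / √76 ≈ 7.218.

7.218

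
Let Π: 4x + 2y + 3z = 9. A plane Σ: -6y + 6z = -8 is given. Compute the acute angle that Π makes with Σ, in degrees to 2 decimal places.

82.45

cos θ = |n₁·n₂| / (|n₁||n₂|) = |6| / (√29 · √72).
θ = arccos(0.13131) ≈ 82.45°.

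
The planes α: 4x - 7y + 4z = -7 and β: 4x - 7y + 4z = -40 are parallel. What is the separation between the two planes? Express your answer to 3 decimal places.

3.667

Same normal n = (4, -7, 4) with |n| = √81; distance = |-7 − (-40)| / |n| = 33/√81 ≈ 3.667.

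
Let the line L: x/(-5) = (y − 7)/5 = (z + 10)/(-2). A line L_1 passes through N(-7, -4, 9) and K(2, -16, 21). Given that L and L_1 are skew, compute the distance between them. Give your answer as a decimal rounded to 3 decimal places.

7.485

L has direction (-5, 5, -2) through (0, 7, -10).
A direction vector for L_1 is K − N = (9, -12, 12).
Common perpendicular direction n = (-5, 5, -2) × (9, -12, 12) = (36, 42, 15).
With w = (-7, -4, 9) − (0, 7, -10) = (-7, -11, 19), w · n = -429.
Distance = |w · n| / |n| = |-429| / √3285 ≈ 7.485.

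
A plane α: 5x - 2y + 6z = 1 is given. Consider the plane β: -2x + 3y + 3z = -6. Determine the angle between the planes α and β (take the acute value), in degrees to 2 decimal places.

cos θ = |n₁·n₂| / (|n₁||n₂|) = |2| / (√65 · √22).
θ = arccos(0.05289) ≈ 86.97°.

86.97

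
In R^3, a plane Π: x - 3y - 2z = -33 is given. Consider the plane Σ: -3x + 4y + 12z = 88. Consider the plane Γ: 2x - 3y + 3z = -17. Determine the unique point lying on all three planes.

Solving the 3×3 linear system x - 3y - 2z = -33, -3x + 4y + 12z = 88, 2x - 3y + 3z = -17 (e.g. by elimination or Cramer's rule, determinant = -53) gives (-4, 7, 4).

(-4, 7, 4)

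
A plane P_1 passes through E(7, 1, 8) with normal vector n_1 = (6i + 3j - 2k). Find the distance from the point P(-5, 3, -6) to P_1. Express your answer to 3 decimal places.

P_1: n_1·r = n_1·E gives 6x + 3y - 2z = 29.
n·P − d = (6)·(-5) + (3)·(3) + (-2)·(-6) − 29 = -38; |n| = √49.
Distance = |-38| / √49 = 38/√49 ≈ 5.429.

5.429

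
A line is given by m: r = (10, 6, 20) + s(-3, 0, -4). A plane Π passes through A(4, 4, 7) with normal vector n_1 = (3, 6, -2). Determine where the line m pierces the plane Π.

(-2, 6, 4)

Π: n_1·r = n_1·A gives 3x + 6y - 2z = 22.
Substitute r = (10, 6, 20) + t(-3, 0, -4) into the plane: 26 + (-1)t = 22, so t = 4.
Intersection: (10, 6, 20) + 4·(-3, 0, -4) = (-2, 6, 4).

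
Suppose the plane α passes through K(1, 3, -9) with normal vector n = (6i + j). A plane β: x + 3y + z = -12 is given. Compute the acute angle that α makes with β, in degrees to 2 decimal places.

α: n·r = n·K gives 6x + y = 9.
cos θ = |n₁·n₂| / (|n₁||n₂|) = |9| / (√37 · √11).
θ = arccos(0.44611) ≈ 63.51°.

63.51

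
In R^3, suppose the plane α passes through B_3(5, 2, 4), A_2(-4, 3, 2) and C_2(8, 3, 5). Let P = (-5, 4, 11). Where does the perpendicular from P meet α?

B_3A_2 = (-9, 1, -2), B_3C_2 = (3, 1, 1); a normal to α is B_3A_2 × B_3C_2 = (3, 3, -12).
Using B_3: α has equation 3x + 3y - 12z = -27.
Foot = P − λn with λ = (n·P − d)/|n|² = (-135 − (-27))/162 = -2/3.
Foot = (-5, 4, 11) − (-2/3)·(3, 3, -12) = (-3, 6, 3).

(-3, 6, 3)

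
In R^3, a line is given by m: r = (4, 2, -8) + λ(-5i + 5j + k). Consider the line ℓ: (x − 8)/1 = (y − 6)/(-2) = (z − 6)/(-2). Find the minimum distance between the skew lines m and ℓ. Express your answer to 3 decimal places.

0.153

ℓ has direction (1, -2, -2) through (8, 6, 6).
Common perpendicular direction n = (-5, 5, 1) × (1, -2, -2) = (-8, -9, 5).
With w = (8, 6, 6) − (4, 2, -8) = (4, 4, 14), w · n = 2.
Distance = |w · n| / |n| = |2| / √170 ≈ 0.153.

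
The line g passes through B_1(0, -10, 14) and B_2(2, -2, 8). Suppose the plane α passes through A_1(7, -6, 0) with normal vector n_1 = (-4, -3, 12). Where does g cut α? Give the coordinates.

A direction vector for g is B_2 − B_1 = (2, 8, -6).
α: n_1·r = n_1·A_1 gives -4x - 3y + 12z = -10.
Substitute r = (0, -10, 14) + t(2, 8, -6) into the plane: 198 + (-104)t = -10, so t = 2.
Intersection: (0, -10, 14) + 2·(2, 8, -6) = (4, 6, 2).

(4, 6, 2)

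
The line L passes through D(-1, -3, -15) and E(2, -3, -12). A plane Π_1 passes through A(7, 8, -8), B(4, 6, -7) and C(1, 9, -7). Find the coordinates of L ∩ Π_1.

(8, -3, -6)

A direction vector for L is E − D = (3, 0, 3).
AB = (-3, -2, 1), AC = (-6, 1, 1); a normal to Π_1 is AB × AC = (-3, -3, -15).
Using A: Π_1 has equation -3x - 3y - 15z = 75.
Substitute r = (-1, -3, -15) + t(3, 0, 3) into the plane: 237 + (-54)t = 75, so t = 3.
Intersection: (-1, -3, -15) + 3·(3, 0, 3) = (8, -3, -6).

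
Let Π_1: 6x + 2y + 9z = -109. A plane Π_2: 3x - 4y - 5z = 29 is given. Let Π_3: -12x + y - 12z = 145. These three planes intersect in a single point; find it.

Solving the 3×3 linear system 6x + 2y + 9z = -109, 3x - 4y - 5z = 29, -12x + y - 12z = 145 (e.g. by elimination or Cramer's rule, determinant = 105) gives (-10, -11, -3).

(-10, -11, -3)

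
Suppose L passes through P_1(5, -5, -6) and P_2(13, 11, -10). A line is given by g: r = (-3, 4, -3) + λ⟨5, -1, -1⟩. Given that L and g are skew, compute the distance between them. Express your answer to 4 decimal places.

2.3287

A direction vector for L is P_2 − P_1 = (8, 16, -4).
Common perpendicular direction n = (8, 16, -4) × (5, -1, -1) = (-20, -12, -88).
With w = (-3, 4, -3) − (5, -5, -6) = (-8, 9, 3), w · n = -212.
Distance = |w · n| / |n| = |-212| / √8288 ≈ 2.3287.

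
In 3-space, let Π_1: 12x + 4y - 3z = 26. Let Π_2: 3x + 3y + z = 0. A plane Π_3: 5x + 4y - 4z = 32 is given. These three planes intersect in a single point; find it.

(0, 2, -6)

Solving the 3×3 linear system 12x + 4y - 3z = 26, 3x + 3y + z = 0, 5x + 4y - 4z = 32 (e.g. by elimination or Cramer's rule, determinant = -115) gives (0, 2, -6).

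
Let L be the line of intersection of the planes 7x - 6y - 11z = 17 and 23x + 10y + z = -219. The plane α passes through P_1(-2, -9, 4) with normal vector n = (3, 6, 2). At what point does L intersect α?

Direction of L: (7, -6, -11) × (23, 10, 1) = (104, -260, 208).
A point on L: solving the two plane equations with x = -6 gives (-6, -8, -1).
α: n·r = n·P_1 gives 3x + 6y + 2z = -52.
Substitute r = (-6, -8, -1) + t(104, -260, 208) into the plane: -68 + (-832)t = -52, so t = -1/52.
Intersection: (-6, -8, -1) + (-1/52)·(104, -260, 208) = (-8, -3, -5).

(-8, -3, -5)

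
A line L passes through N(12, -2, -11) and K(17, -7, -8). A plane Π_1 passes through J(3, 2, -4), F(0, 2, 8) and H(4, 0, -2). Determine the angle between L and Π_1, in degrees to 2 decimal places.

11.79

A direction vector for L is K − N = (5, -5, 3).
JF = (-3, 0, 12), JH = (1, -2, 2); a normal to Π_1 is JF × JH = (24, 18, 6).
Using J: Π_1 has equation 24x + 18y + 6z = 84.
sin θ = |n·v| / (|n||v|) = |48| / (√936 · √59) = 0.20426.
θ ≈ 11.79°.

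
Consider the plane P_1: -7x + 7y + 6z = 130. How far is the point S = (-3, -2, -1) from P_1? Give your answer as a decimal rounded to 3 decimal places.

11.144

n·S − d = (-7)·(-3) + (7)·(-2) + (6)·(-1) − 130 = -129; |n| = √134.
Distance = |-129| / √134 = 129/√134 ≈ 11.144.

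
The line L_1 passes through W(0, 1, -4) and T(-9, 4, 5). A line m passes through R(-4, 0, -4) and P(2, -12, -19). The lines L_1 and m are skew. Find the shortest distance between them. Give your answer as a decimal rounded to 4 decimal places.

A direction vector for L_1 is T − W = (-9, 3, 9).
A direction vector for m is P − R = (6, -12, -15).
Common perpendicular direction n = (-9, 3, 9) × (6, -12, -15) = (63, -81, 90).
With w = (-4, 0, -4) − (0, 1, -4) = (-4, -1, 0), w · n = -171.
Distance = |w · n| / |n| = |-171| / √18630 ≈ 1.2528.

1.2528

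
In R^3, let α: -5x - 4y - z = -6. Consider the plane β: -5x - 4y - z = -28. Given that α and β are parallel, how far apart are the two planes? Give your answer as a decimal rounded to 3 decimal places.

Same normal n = (-5, -4, -1) with |n| = √42; distance = |-6 − (-28)| / |n| = 22/√42 ≈ 3.395.

3.395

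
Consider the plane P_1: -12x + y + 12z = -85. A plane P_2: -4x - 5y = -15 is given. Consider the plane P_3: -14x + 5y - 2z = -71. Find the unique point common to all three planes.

Solving the 3×3 linear system -12x + y + 12z = -85, -4x - 5y = -15, -14x + 5y - 2z = -71 (e.g. by elimination or Cramer's rule, determinant = -1208) gives (5, -1, -2).

(5, -1, -2)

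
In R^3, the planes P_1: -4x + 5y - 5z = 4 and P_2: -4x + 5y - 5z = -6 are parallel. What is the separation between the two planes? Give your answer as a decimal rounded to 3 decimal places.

1.231

Same normal n = (-4, 5, -5) with |n| = √66; distance = |4 − (-6)| / |n| = 10/√66 ≈ 1.231.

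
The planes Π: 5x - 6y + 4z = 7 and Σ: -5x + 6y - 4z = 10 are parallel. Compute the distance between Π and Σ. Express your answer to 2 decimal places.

1.94

Rescale Σ by 1/(-1): 5x - 6y + 4z = -10. Then distance = |7 − (-10)| / √77 ≈ 1.94.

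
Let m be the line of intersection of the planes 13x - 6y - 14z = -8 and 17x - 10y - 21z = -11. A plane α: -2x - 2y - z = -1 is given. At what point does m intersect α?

(-2, 4, -3)

Direction of m: (13, -6, -14) × (17, -10, -21) = (-14, 35, -28).
A point on m: solving the two plane equations with x = 6 gives (6, -16, 13).
Substitute r = (6, -16, 13) + t(-14, 35, -28) into the plane: 7 + (-14)t = -1, so t = 4/7.
Intersection: (6, -16, 13) + (4/7)·(-14, 35, -28) = (-2, 4, -3).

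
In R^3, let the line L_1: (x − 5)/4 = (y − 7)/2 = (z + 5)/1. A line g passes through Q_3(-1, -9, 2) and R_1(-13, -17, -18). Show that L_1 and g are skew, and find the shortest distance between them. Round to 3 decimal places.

L_1 has direction (4, 2, 1) through (5, 7, -5).
A direction vector for g is R_1 − Q_3 = (-12, -8, -20).
Common perpendicular direction n = (4, 2, 1) × (-12, -8, -20) = (-32, 68, -8).
With w = (-1, -9, 2) − (5, 7, -5) = (-6, -16, 7), w · n = -952.
Since n ≠ 0 the lines are not parallel, and w · n = -952 ≠ 0 so they do not intersect; hence they are skew.
Distance = |w · n| / |n| = |-952| / √5712 ≈ 12.596.

12.596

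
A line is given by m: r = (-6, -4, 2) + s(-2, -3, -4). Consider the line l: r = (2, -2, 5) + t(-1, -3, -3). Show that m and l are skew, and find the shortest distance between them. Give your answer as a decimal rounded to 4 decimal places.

Common perpendicular direction n = (-2, -3, -4) × (-1, -3, -3) = (-3, -2, 3).
With w = (2, -2, 5) − (-6, -4, 2) = (8, 2, 3), w · n = -19.
Since n ≠ 0 the lines are not parallel, and w · n = -19 ≠ 0 so they do not intersect; hence they are skew.
Distance = |w · n| / |n| = |-19| / √22 ≈ 4.0508.

4.0508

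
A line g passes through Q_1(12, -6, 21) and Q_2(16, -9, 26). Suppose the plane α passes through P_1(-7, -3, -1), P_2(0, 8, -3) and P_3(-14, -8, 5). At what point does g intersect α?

(-4, 6, 1)

A direction vector for g is Q_2 − Q_1 = (4, -3, 5).
P_1P_2 = (7, 11, -2), P_1P_3 = (-7, -5, 6); a normal to α is P_1P_2 × P_1P_3 = (56, -28, 42).
Using P_1: α has equation 56x - 28y + 42z = -350.
Substitute r = (12, -6, 21) + t(4, -3, 5) into the plane: 1722 + 518t = -350, so t = -4.
Intersection: (12, -6, 21) + (-4)·(4, -3, 5) = (-4, 6, 1).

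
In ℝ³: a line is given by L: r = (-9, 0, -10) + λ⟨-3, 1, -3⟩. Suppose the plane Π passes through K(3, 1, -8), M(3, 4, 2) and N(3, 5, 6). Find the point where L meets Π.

(3, -4, 2)

KM = (0, 3, 10), KN = (0, 4, 14); a normal to Π is KM × KN = (2, 0, 0).
Using K: Π has equation 2x = 6.
Substitute r = (-9, 0, -10) + t(-3, 1, -3) into the plane: -18 + (-6)t = 6, so t = -4.
Intersection: (-9, 0, -10) + (-4)·(-3, 1, -3) = (3, -4, 2).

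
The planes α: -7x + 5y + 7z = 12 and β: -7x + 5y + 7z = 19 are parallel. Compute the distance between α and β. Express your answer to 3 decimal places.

Same normal n = (-7, 5, 7) with |n| = √123; distance = |12 − 19| / |n| = 7/√123 ≈ 0.631.

0.631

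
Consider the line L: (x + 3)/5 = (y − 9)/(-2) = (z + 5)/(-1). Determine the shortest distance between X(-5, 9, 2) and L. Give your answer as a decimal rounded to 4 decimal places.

L has direction (5, -2, -1) through (-3, 9, -5).
Taking (-3, 9, -5) on L with direction v = (5, -2, -1): w = X − (-3, 9, -5) = (-2, 0, 7), and w × v = (14, 33, 4).
Distance = |w × v| / |v| = √1301 / √30 ≈ 6.5853.

6.5853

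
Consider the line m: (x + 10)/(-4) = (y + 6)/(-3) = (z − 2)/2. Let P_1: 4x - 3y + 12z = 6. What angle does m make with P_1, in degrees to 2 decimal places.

m has direction (-4, -3, 2) through (-10, -6, 2).
sin θ = |n·v| / (|n||v|) = |17| / (√169 · √29) = 0.24283.
θ ≈ 14.05°.

14.05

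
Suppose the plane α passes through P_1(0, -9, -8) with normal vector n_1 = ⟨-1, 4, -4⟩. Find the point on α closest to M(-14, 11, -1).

α: n_1·r = n_1·P_1 gives -x + 4y - 4z = -4.
Foot = M − λn with λ = (n·M − d)/|n|² = (62 − (-4))/33 = 2.
Foot = (-14, 11, -1) − 2·(-1, 4, -4) = (-12, 3, 7).

(-12, 3, 7)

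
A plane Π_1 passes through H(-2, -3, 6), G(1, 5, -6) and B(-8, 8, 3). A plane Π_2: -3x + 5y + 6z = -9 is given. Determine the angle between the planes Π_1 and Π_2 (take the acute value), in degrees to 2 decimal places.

HG = (3, 8, -12), HB = (-6, 11, -3); a normal to Π_1 is HG × HB = (108, 81, 81).
Using H: Π_1 has equation 108x + 81y + 81z = 27.
cos θ = |n₁·n₂| / (|n₁||n₂|) = |567| / (√24786 · √70).
θ = arccos(0.43046) ≈ 64.50°.

64.50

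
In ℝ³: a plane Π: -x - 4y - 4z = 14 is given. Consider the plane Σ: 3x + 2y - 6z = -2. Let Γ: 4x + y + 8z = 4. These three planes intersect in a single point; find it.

Solving the 3×3 linear system -x - 4y - 4z = 14, 3x + 2y - 6z = -2, 4x + y + 8z = 4 (e.g. by elimination or Cramer's rule, determinant = 190) gives (2, -4, 0).

(2, -4, 0)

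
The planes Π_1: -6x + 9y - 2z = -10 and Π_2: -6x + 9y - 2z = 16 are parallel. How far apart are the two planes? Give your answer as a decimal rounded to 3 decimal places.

Same normal n = (-6, 9, -2) with |n| = √121; distance = |-10 − 16| / |n| = 26/√121 ≈ 2.364.

2.364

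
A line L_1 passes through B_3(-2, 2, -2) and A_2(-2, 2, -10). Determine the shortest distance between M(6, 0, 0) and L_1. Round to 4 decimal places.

8.2462

A direction vector for L_1 is A_2 − B_3 = (0, 0, -8).
Taking (-2, 2, -2) on L_1 with direction v = (0, 0, -8): w = M − (-2, 2, -2) = (8, -2, 2), and w × v = (16, 64, 0).
Distance = |w × v| / |v| = √4352 / √64 ≈ 8.2462.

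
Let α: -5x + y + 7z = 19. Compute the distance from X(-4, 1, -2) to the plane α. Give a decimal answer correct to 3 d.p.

n·X − d = (-5)·(-4) + (1)·(1) + (7)·(-2) − 19 = -12; |n| = √75.
Distance = |-12| / √75 = 12/√75 ≈ 1.386.

1.386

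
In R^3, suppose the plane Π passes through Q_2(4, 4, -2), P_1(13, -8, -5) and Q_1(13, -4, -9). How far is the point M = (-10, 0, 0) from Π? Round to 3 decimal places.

Q_2P_1 = (9, -12, -3), Q_2Q_1 = (9, -8, -7); a normal to Π is Q_2P_1 × Q_2Q_1 = (60, 36, 36).
Using Q_2: Π has equation 60x + 36y + 36z = 312.
n·M − d = (60)·(-10) + (36)·(0) + (36)·(0) − 312 = -912; |n| = √6192.
Distance = |-912| / √6192 = 912/√6192 ≈ 11.590.

11.590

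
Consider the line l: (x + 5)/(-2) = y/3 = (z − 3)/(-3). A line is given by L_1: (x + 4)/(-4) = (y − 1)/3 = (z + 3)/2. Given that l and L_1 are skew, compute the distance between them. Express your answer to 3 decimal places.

0.220

l has direction (-2, 3, -3) through (-5, 0, 3).
L_1 has direction (-4, 3, 2) through (-4, 1, -3).
Common perpendicular direction n = (-2, 3, -3) × (-4, 3, 2) = (15, 16, 6).
With w = (-4, 1, -3) − (-5, 0, 3) = (1, 1, -6), w · n = -5.
Distance = |w · n| / |n| = |-5| / √517 ≈ 0.220.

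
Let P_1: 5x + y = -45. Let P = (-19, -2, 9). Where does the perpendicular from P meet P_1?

(-9, 0, 9)

Foot = P − λn with λ = (n·P − d)/|n|² = (-97 − (-45))/26 = -2.
Foot = (-19, -2, 9) − (-2)·(5, 1, 0) = (-9, 0, 9).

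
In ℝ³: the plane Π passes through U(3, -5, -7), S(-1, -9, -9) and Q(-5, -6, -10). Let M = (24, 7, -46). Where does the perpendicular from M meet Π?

US = (-4, -4, -2), UQ = (-8, -1, -3); a normal to Π is US × UQ = (10, 4, -28).
Using U: Π has equation 10x + 4y - 28z = 206.
Foot = M − λn with λ = (n·M − d)/|n|² = (1556 − 206)/900 = 3/2.
Foot = (24, 7, -46) − (3/2)·(10, 4, -28) = (9, 1, -4).

(9, 1, -4)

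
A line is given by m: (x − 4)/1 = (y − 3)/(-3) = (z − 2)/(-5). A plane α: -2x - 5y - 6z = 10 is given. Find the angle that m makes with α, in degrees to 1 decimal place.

64.4

m has direction (1, -3, -5) through (4, 3, 2).
sin θ = |n·v| / (|n||v|) = |43| / (√65 · √35) = 0.90152.
θ ≈ 64.4°.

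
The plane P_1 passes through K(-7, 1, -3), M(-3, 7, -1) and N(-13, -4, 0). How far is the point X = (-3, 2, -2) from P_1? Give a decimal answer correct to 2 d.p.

2.59

KM = (4, 6, 2), KN = (-6, -5, 3); a normal to P_1 is KM × KN = (28, -24, 16).
Using K: P_1 has equation 28x - 24y + 16z = -268.
n·X − d = (28)·(-3) + (-24)·(2) + (16)·(-2) − (-268) = 104; |n| = √1616.
Distance = |104| / √1616 = 104/√1616 ≈ 2.59.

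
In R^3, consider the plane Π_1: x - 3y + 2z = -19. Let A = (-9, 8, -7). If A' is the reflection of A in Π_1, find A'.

(-5, -4, 1)

λ = (n·A − d)/|n|² = (-47 − (-19))/14 = -2.
Reflection = A − 2λn = (-9, 8, -7) − (-4)·(1, -3, 2) = (-5, -4, 1).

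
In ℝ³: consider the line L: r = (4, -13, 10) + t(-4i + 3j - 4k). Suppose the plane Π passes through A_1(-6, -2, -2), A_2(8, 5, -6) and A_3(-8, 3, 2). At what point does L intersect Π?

(-8, -4, -2)

A_1A_2 = (14, 7, -4), A_1A_3 = (-2, 5, 4); a normal to Π is A_1A_2 × A_1A_3 = (48, -48, 84).
Using A_1: Π has equation 48x - 48y + 84z = -360.
Substitute r = (4, -13, 10) + t(-4, 3, -4) into the plane: 1656 + (-672)t = -360, so t = 3.
Intersection: (4, -13, 10) + 3·(-4, 3, -4) = (-8, -4, -2).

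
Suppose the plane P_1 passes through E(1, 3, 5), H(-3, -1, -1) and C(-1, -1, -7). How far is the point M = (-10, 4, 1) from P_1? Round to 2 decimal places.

EH = (-4, -4, -6), EC = (-2, -4, -12); a normal to P_1 is EH × EC = (24, -36, 8).
Using E: P_1 has equation 24x - 36y + 8z = -44.
n·M − d = (24)·(-10) + (-36)·(4) + (8)·(1) − (-44) = -332; |n| = √1936.
Distance = |-332| / √1936 = 332/√1936 ≈ 7.55.

7.55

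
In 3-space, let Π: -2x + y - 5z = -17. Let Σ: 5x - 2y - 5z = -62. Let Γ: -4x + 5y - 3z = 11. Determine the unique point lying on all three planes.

(-6, 1, 6)

Solving the 3×3 linear system -2x + y - 5z = -17, 5x - 2y - 5z = -62, -4x + 5y - 3z = 11 (e.g. by elimination or Cramer's rule, determinant = -112) gives (-6, 1, 6).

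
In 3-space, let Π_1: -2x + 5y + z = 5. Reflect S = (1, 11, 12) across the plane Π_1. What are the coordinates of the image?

(9, -9, 8)

λ = (n·S − d)/|n|² = (65 − 5)/30 = 2.
Reflection = S − 2λn = (1, 11, 12) − 4·(-2, 5, 1) = (9, -9, 8).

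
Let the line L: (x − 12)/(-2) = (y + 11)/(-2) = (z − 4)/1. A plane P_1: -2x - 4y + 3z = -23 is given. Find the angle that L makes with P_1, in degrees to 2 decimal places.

L has direction (-2, -2, 1) through (12, -11, 4).
sin θ = |n·v| / (|n||v|) = |15| / (√29 · √9) = 0.92848.
θ ≈ 68.20°.

68.20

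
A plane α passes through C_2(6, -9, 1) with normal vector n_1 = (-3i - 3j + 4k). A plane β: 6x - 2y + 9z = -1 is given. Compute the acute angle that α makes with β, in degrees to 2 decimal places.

68.03

α: n_1·r = n_1·C_2 gives -3x - 3y + 4z = 13.
cos θ = |n₁·n₂| / (|n₁||n₂|) = |24| / (√34 · √121).
θ = arccos(0.37418) ≈ 68.03°.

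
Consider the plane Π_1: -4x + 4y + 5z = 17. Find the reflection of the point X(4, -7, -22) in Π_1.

(-20, 17, 8)

λ = (n·X − d)/|n|² = (-154 − 17)/57 = -3.
Reflection = X − 2λn = (4, -7, -22) − (-6)·(-4, 4, 5) = (-20, 17, 8).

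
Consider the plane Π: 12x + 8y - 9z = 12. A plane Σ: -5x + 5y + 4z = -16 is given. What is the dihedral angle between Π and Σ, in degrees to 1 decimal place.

cos θ = |n₁·n₂| / (|n₁||n₂|) = |-56| / (√289 · √66).
θ = arccos(0.40548) ≈ 66.1°.

66.1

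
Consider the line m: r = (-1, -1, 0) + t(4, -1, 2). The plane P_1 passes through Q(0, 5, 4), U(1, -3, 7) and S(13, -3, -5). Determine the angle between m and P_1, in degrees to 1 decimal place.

53.1

QU = (1, -8, 3), QS = (13, -8, -9); a normal to P_1 is QU × QS = (96, 48, 96).
Using Q: P_1 has equation 96x + 48y + 96z = 624.
sin θ = |n·v| / (|n||v|) = |528| / (√20736 · √21) = 0.80013.
θ ≈ 53.1°.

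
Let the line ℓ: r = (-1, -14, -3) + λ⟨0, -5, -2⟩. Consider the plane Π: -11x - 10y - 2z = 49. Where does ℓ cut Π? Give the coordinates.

Substitute r = (-1, -14, -3) + t(0, -5, -2) into the plane: 157 + 54t = 49, so t = -2.
Intersection: (-1, -14, -3) + (-2)·(0, -5, -2) = (-1, -4, 1).

(-1, -4, 1)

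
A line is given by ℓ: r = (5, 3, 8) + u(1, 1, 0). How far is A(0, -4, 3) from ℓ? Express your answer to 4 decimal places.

Taking (5, 3, 8) on ℓ with direction v = (1, 1, 0): w = A − (5, 3, 8) = (-5, -7, -5), and w × v = (5, -5, 2).
Distance = |w × v| / |v| = √54 / √2 ≈ 5.1962.

5.1962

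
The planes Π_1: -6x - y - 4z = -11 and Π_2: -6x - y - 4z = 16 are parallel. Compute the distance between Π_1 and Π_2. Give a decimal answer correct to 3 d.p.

Same normal n = (-6, -1, -4) with |n| = √53; distance = |-11 − 16| / |n| = 27/√53 ≈ 3.709.

3.709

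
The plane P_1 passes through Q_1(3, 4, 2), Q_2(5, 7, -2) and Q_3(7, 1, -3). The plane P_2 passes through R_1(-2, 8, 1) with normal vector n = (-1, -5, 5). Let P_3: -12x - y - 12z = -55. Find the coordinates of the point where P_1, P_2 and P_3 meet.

(3, 7, 1)

Q_1Q_2 = (2, 3, -4), Q_1Q_3 = (4, -3, -5); a normal to P_1 is Q_1Q_2 × Q_1Q_3 = (-27, -6, -18).
Using Q_1: P_1 has equation -27x - 6y - 18z = -141.
P_2: n·r = n·R_1 gives -x - 5y + 5z = -33.
Solving the 3×3 linear system -27x - 6y - 18z = -141, -x - 5y + 5z = -33, -12x - y - 12z = -55 (e.g. by elimination or Cramer's rule, determinant = -261) gives (3, 7, 1).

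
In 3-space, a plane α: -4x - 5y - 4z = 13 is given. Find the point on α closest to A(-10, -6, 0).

Foot = A − λn with λ = (n·A − d)/|n|² = (70 − 13)/57 = 1.
Foot = (-10, -6, 0) − 1·(-4, -5, -4) = (-6, -1, 4).

(-6, -1, 4)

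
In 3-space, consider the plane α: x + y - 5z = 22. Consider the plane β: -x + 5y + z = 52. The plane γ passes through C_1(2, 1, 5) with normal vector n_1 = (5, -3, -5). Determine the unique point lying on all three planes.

(1, 11, -2)

γ: n_1·r = n_1·C_1 gives 5x - 3y - 5z = -18.
Solving the 3×3 linear system x + y - 5z = 22, -x + 5y + z = 52, 5x - 3y - 5z = -18 (e.g. by elimination or Cramer's rule, determinant = 88) gives (1, 11, -2).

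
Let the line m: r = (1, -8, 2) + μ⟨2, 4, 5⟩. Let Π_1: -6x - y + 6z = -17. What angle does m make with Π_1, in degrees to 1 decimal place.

sin θ = |n·v| / (|n||v|) = |14| / (√73 · √45) = 0.24426.
θ ≈ 14.1°.

14.1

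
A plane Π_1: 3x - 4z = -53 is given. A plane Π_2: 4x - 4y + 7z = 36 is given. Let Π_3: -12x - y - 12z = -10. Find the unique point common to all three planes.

(-7, -2, 8)

Solving the 3×3 linear system 3x - 4z = -53, 4x - 4y + 7z = 36, -12x - y - 12z = -10 (e.g. by elimination or Cramer's rule, determinant = 373) gives (-7, -2, 8).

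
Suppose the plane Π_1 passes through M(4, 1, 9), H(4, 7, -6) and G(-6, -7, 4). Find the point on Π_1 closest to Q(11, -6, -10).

MH = (0, 6, -15), MG = (-10, -8, -5); a normal to Π_1 is MH × MG = (-150, 150, 60).
Using M: Π_1 has equation -150x + 150y + 60z = 90.
Foot = Q − λn with λ = (n·Q − d)/|n|² = (-3150 − 90)/48600 = -1/15.
Foot = (11, -6, -10) − (-1/15)·(-150, 150, 60) = (1, 4, -6).

(1, 4, -6)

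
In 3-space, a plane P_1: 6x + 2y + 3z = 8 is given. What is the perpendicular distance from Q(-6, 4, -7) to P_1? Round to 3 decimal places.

8.143

n·Q − d = (6)·(-6) + (2)·(4) + (3)·(-7) − 8 = -57; |n| = √49.
Distance = |-57| / √49 = 57/√49 ≈ 8.143.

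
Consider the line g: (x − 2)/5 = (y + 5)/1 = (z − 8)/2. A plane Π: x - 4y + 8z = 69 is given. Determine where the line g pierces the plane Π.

g has direction (5, 1, 2) through (2, -5, 8).
Substitute r = (2, -5, 8) + t(5, 1, 2) into the plane: 86 + 17t = 69, so t = -1.
Intersection: (2, -5, 8) + (-1)·(5, 1, 2) = (-3, -6, 6).

(-3, -6, 6)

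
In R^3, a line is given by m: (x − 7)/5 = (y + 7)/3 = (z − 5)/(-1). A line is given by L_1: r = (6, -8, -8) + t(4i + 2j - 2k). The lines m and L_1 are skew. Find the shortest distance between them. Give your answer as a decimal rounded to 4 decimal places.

m has direction (5, 3, -1) through (7, -7, 5).
Common perpendicular direction n = (5, 3, -1) × (4, 2, -2) = (-4, 6, -2).
With w = (6, -8, -8) − (7, -7, 5) = (-1, -1, -13), w · n = 24.
Distance = |w · n| / |n| = |24| / √56 ≈ 3.2071.

3.2071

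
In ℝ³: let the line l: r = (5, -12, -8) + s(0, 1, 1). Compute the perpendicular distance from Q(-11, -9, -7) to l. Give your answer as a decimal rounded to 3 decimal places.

Taking (5, -12, -8) on l with direction v = (0, 1, 1): w = Q − (5, -12, -8) = (-16, 3, 1), and w × v = (2, 16, -16).
Distance = |w × v| / |v| = √516 / √2 ≈ 16.062.

16.062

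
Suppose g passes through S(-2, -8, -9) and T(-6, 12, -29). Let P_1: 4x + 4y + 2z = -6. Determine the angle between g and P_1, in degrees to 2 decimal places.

A direction vector for g is T − S = (-4, 20, -20).
sin θ = |n·v| / (|n||v|) = |24| / (√36 · √816) = 0.14003.
θ ≈ 8.05°.

8.05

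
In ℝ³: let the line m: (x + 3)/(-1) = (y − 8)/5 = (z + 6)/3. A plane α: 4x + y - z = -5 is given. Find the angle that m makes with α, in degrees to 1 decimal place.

4.6

m has direction (-1, 5, 3) through (-3, 8, -6).
sin θ = |n·v| / (|n||v|) = |-2| / (√18 · √35) = 0.07968.
θ ≈ 4.6°.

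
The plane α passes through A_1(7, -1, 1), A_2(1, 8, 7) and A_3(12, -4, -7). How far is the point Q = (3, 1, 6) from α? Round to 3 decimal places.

A_1A_2 = (-6, 9, 6), A_1A_3 = (5, -3, -8); a normal to α is A_1A_2 × A_1A_3 = (-54, -18, -27).
Using A_1: α has equation -54x - 18y - 27z = -387.
n·Q − d = (-54)·(3) + (-18)·(1) + (-27)·(6) − (-387) = 45; |n| = √3969.
Distance = |45| / √3969 = 45/√3969 ≈ 0.714.

0.714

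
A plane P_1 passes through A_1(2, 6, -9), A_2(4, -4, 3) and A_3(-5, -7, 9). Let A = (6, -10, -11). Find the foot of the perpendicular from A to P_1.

A_1A_2 = (2, -10, 12), A_1A_3 = (-7, -13, 18); a normal to P_1 is A_1A_2 × A_1A_3 = (-24, -120, -96).
Using A_1: P_1 has equation -24x - 120y - 96z = 96.
Foot = A − λn with λ = (n·A − d)/|n|² = (2112 − 96)/24192 = 1/12.
Foot = (6, -10, -11) − (1/12)·(-24, -120, -96) = (8, 0, -3).

(8, 0, -3)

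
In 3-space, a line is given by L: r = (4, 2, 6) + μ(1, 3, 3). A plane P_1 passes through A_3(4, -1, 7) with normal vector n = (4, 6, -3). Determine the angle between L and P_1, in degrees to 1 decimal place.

P_1: n·r = n·A_3 gives 4x + 6y - 3z = -11.
sin θ = |n·v| / (|n||v|) = |13| / (√61 · √19) = 0.38186.
θ ≈ 22.4°.

22.4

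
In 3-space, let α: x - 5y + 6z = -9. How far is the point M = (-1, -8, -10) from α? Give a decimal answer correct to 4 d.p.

1.5240

n·M − d = (1)·(-1) + (-5)·(-8) + (6)·(-10) − (-9) = -12; |n| = √62.
Distance = |-12| / √62 = 12/√62 ≈ 1.5240.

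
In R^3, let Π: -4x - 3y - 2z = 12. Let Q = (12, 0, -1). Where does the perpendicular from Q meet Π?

Foot = Q − λn with λ = (n·Q − d)/|n|² = (-46 − 12)/29 = -2.
Foot = (12, 0, -1) − (-2)·(-4, -3, -2) = (4, -6, -5).

(4, -6, -5)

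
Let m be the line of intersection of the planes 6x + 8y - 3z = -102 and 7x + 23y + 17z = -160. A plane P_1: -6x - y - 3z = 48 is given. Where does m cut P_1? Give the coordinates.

Direction of m: (6, 8, -3) × (7, 23, 17) = (205, -123, 82).
A point on m: solving the two plane equations with x = -18 gives (-18, 0, -2).
Substitute r = (-18, 0, -2) + t(205, -123, 82) into the plane: 114 + (-1353)t = 48, so t = 2/41.
Intersection: (-18, 0, -2) + (2/41)·(205, -123, 82) = (-8, -6, 2).

(-8, -6, 2)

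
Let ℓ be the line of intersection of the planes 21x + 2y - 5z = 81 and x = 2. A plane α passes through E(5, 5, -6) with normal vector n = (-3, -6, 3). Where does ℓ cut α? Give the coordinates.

(2, 7, -5)

Direction of ℓ: (21, 2, -5) × (1, 0, 0) = (0, -5, -2).
A point on ℓ: solving the two plane equations with y = 22 gives (2, 22, 1).
α: n·r = n·E gives -3x - 6y + 3z = -63.
Substitute r = (2, 22, 1) + t(0, -5, -2) into the plane: -135 + 24t = -63, so t = 3.
Intersection: (2, 22, 1) + 3·(0, -5, -2) = (2, 7, -5).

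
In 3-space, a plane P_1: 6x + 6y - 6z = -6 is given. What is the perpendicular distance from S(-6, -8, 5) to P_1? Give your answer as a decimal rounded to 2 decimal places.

10.39

n·S − d = (6)·(-6) + (6)·(-8) + (-6)·(5) − (-6) = -108; |n| = √108.
Distance = |-108| / √108 = 108/√108 ≈ 10.39.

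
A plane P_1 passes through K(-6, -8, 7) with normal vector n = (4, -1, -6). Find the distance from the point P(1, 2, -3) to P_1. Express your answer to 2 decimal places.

10.71

P_1: n·r = n·K gives 4x - y - 6z = -58.
n·P − d = (4)·(1) + (-1)·(2) + (-6)·(-3) − (-58) = 78; |n| = √53.
Distance = |78| / √53 = 78/√53 ≈ 10.71.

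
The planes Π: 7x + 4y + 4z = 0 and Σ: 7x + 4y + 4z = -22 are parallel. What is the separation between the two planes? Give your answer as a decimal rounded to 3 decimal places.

Same normal n = (7, 4, 4) with |n| = √81; distance = |0 − (-22)| / |n| = 22/√81 ≈ 2.444.

2.444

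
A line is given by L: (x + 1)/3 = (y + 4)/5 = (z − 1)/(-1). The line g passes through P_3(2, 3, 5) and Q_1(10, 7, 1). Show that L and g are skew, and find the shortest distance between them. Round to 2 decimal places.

L has direction (3, 5, -1) through (-1, -4, 1).
A direction vector for g is Q_1 − P_3 = (8, 4, -4).
Common perpendicular direction n = (3, 5, -1) × (8, 4, -4) = (-16, 4, -28).
With w = (2, 3, 5) − (-1, -4, 1) = (3, 7, 4), w · n = -132.
Since n ≠ 0 the lines are not parallel, and w · n = -132 ≠ 0 so they do not intersect; hence they are skew.
Distance = |w · n| / |n| = |-132| / √1056 ≈ 4.06.

4.06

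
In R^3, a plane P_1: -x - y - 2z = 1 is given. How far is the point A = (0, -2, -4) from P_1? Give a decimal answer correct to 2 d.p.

3.67

n·A − d = (-1)·(0) + (-1)·(-2) + (-2)·(-4) − 1 = 9; |n| = √6.
Distance = |9| / √6 = 9/√6 ≈ 3.67.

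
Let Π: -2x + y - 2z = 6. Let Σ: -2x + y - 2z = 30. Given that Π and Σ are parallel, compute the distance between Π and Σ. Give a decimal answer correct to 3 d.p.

8.000

Same normal n = (-2, 1, -2) with |n| = √9; distance = |6 − 30| / |n| = 24/√9 ≈ 8.000.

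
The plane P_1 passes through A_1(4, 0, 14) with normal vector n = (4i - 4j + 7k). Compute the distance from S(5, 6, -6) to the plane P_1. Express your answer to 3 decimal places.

17.778

P_1: n·r = n·A_1 gives 4x - 4y + 7z = 114.
n·S − d = (4)·(5) + (-4)·(6) + (7)·(-6) − 114 = -160; |n| = √81.
Distance = |-160| / √81 = 160/√81 ≈ 17.778.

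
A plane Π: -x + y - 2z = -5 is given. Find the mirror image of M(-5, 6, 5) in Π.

λ = (n·M − d)/|n|² = (1 − (-5))/6 = 1.
Reflection = M − 2λn = (-5, 6, 5) − 2·(-1, 1, -2) = (-3, 4, 9).

(-3, 4, 9)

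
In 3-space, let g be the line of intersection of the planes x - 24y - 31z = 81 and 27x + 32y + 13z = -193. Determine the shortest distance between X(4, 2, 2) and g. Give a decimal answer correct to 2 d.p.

Direction of g: (1, -24, -31) × (27, 32, 13) = (680, -850, 680).
A point on g: solving the two plane equations with x = -5 gives (-5, -1, -2).
Taking (-5, -1, -2) on g with direction v = (680, -850, 680): w = X − (-5, -1, -2) = (9, 3, 4), and w × v = (5440, -3400, -9690).
Distance = |w × v| / |v| = √135049700 / √1647300 ≈ 9.05.

9.05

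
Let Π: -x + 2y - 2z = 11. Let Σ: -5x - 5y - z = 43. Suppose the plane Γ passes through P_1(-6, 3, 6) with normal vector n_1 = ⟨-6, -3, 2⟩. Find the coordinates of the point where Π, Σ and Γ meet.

Γ: n_1·r = n_1·P_1 gives -6x - 3y + 2z = 39.
Solving the 3×3 linear system -x + 2y - 2z = 11, -5x - 5y - z = 43, -6x - 3y + 2z = 39 (e.g. by elimination or Cramer's rule, determinant = 75) gives (-7, -1, -3).

(-7, -1, -3)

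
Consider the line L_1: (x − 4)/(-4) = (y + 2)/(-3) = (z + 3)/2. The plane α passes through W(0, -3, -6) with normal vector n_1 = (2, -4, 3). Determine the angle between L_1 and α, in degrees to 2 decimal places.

20.17

L_1 has direction (-4, -3, 2) through (4, -2, -3).
α: n_1·r = n_1·W gives 2x - 4y + 3z = -6.
sin θ = |n·v| / (|n||v|) = |10| / (√29 · √29) = 0.34483.
θ ≈ 20.17°.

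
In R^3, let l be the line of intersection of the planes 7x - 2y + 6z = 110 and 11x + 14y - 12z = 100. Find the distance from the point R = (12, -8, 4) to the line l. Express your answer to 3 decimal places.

6.017

Direction of l: (7, -2, 6) × (11, 14, -12) = (-60, 150, 120).
A point on l: solving the two plane equations with x = 12 gives (12, 2, 5).
Taking (12, 2, 5) on l with direction v = (-60, 150, 120): w = R − (12, 2, 5) = (0, -10, -1), and w × v = (-1050, 60, -600).
Distance = |w × v| / |v| = √1466100 / √40500 ≈ 6.017.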